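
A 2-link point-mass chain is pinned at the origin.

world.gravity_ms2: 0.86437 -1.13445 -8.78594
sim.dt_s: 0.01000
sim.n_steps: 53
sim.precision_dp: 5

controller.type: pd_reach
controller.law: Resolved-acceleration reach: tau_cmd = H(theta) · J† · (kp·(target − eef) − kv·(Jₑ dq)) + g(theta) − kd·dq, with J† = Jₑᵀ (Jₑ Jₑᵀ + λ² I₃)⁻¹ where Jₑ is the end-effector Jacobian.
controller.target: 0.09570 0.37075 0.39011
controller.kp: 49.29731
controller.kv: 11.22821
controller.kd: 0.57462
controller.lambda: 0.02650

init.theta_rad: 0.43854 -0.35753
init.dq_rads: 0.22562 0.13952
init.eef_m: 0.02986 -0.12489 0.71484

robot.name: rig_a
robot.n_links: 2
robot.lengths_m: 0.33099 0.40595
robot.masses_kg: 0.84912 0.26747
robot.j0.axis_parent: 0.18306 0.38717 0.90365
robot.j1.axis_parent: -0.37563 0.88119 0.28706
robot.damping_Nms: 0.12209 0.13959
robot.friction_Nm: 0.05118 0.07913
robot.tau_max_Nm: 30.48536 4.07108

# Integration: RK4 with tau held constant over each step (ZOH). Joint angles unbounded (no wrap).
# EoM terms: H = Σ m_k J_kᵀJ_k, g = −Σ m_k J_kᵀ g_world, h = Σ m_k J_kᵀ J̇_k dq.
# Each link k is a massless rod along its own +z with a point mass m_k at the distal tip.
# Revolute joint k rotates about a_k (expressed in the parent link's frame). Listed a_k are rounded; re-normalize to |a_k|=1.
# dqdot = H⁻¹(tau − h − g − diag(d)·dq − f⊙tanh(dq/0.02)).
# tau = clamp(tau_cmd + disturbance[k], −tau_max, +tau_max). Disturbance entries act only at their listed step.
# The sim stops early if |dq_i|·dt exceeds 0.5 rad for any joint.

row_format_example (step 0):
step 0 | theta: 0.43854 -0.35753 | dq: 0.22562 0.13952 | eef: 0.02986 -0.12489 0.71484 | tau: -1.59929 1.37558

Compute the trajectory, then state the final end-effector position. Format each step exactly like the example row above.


step 1 | theta: 0.43887 -0.35368 | dq: -0.15311 0.62293 | eef: 0.03115 -0.12404 0.71516 | tau: -1.25571 0.98213
step 2 | theta: 0.43621 -0.34604 | dq: -0.37712 0.90371 | eef: 0.03242 -0.12201 0.71591 | tau: -1.05427 0.75214
step 3 | theta: 0.43171 -0.33615 | dq: -0.52232 1.07328 | eef: 0.03367 -0.11927 0.71688 | tau: -0.92404 0.61313
step 4 | theta: 0.42601 -0.32490 | dq: -0.61882 1.17569 | eef: 0.03487 -0.11609 0.71797 | tau: -0.83851 0.52856
step 5 | theta: 0.41949 -0.31284 | dq: -0.68496 1.23761 | eef: 0.03604 -0.11264 0.71912 | tau: -0.78135 0.47631
step 6 | theta: 0.41240 -0.30027 | dq: -0.73207 1.27522 | eef: 0.03716 -0.10901 0.72027 | tau: -0.74240 0.44308
step 7 | theta: 0.40491 -0.28741 | dq: -0.76719 1.29829 | eef: 0.03825 -0.10528 0.72140 | tau: -0.71527 0.42086
step 8 | theta: 0.39710 -0.27435 | dq: -0.79471 1.31269 | eef: 0.03932 -0.10148 0.72251 | tau: -0.69591 0.40490
step 9 | theta: 0.38904 -0.26118 | dq: -0.81743 1.32196 | eef: 0.04036 -0.09764 0.72357 | tau: -0.68173 0.39238
step 10 | theta: 0.38077 -0.24793 | dq: -0.83711 1.32820 | eef: 0.04138 -0.09376 0.72460 | tau: -0.67104 0.38164
step 11 | theta: 0.37231 -0.23463 | dq: -0.85487 1.33264 | eef: 0.04238 -0.08985 0.72557 | tau: -0.66278 0.37175
step 12 | theta: 0.36368 -0.22129 | dq: -0.87147 1.33602 | eef: 0.04338 -0.08594 0.72650 | tau: -0.65620 0.36217
step 13 | theta: 0.35489 -0.20792 | dq: -0.88739 1.33874 | eef: 0.04436 -0.08200 0.72738 | tau: -0.65083 0.35261
step 14 | theta: 0.34594 -0.19453 | dq: -0.90295 1.34105 | eef: 0.04533 -0.07807 0.72820 | tau: -0.64634 0.34292
step 15 | theta: 0.33684 -0.18111 | dq: -0.91840 1.34306 | eef: 0.04630 -0.07412 0.72898 | tau: -0.64250 0.33304
step 16 | theta: 0.32758 -0.16767 | dq: -0.93388 1.34485 | eef: 0.04726 -0.07017 0.72970 | tau: -0.63916 0.32295
step 17 | theta: 0.31816 -0.15422 | dq: -0.94952 1.34643 | eef: 0.04822 -0.06622 0.73037 | tau: -0.63620 0.31263
step 18 | theta: 0.30859 -0.14075 | dq: -0.96540 1.34784 | eef: 0.04917 -0.06227 0.73099 | tau: -0.63354 0.30211
step 19 | theta: 0.29886 -0.12727 | dq: -0.98161 1.34906 | eef: 0.05012 -0.05832 0.73156 | tau: -0.63113 0.29140
step 20 | theta: 0.28896 -0.11378 | dq: -0.99820 1.35008 | eef: 0.05106 -0.05437 0.73207 | tau: -0.62892 0.28052
step 21 | theta: 0.27890 -0.10027 | dq: -1.01522 1.35092 | eef: 0.05199 -0.05043 0.73253 | tau: -0.62688 0.26949
step 22 | theta: 0.26866 -0.08677 | dq: -1.03272 1.35155 | eef: 0.05292 -0.04650 0.73293 | tau: -0.62499 0.25831
step 23 | theta: 0.25824 -0.07325 | dq: -1.05075 1.35198 | eef: 0.05384 -0.04258 0.73329 | tau: -0.62323 0.24702
step 24 | theta: 0.24765 -0.05973 | dq: -1.06935 1.35219 | eef: 0.05475 -0.03866 0.73359 | tau: -0.62160 0.23561
step 25 | theta: 0.23686 -0.04621 | dq: -1.08856 1.35219 | eef: 0.05565 -0.03476 0.73383 | tau: -0.62009 0.22411
step 26 | theta: 0.22588 -0.03270 | dq: -1.10842 1.35197 | eef: 0.05654 -0.03087 0.73403 | tau: -0.61870 0.21251
step 27 | theta: 0.21469 -0.01918 | dq: -1.12897 1.35154 | eef: 0.05742 -0.02700 0.73417 | tau: -0.61741 0.20084
step 28 | theta: 0.20330 -0.00567 | dq: -1.15025 1.35088 | eef: 0.05828 -0.02315 0.73426 | tau: -0.61625 0.18909
step 29 | theta: 0.19169 0.00783 | dq: -1.17232 1.35001 | eef: 0.05913 -0.01932 0.73430 | tau: -0.61520 0.17728
step 30 | theta: 0.17985 0.02132 | dq: -1.19521 1.34892 | eef: 0.05997 -0.01550 0.73429 | tau: -0.61427 0.16541
step 31 | theta: 0.16778 0.03480 | dq: -1.21897 1.34761 | eef: 0.06079 -0.01171 0.73423 | tau: -0.61347 0.15349
step 32 | theta: 0.15547 0.04826 | dq: -1.24367 1.34609 | eef: 0.06159 -0.00795 0.73412 | tau: -0.61280 0.14152
step 33 | theta: 0.14291 0.06171 | dq: -1.26934 1.34435 | eef: 0.06237 -0.00421 0.73396 | tau: -0.61227 0.12952
step 34 | theta: 0.13009 0.07514 | dq: -1.29605 1.34241 | eef: 0.06313 -0.00050 0.73376 | tau: -0.61189 0.11748
step 35 | theta: 0.11699 0.08855 | dq: -1.32386 1.34027 | eef: 0.06387 0.00318 0.73350 | tau: -0.61167 0.10540
step 36 | theta: 0.10361 0.10194 | dq: -1.35282 1.33793 | eef: 0.06458 0.00684 0.73320 | tau: -0.61161 0.09331
step 37 | theta: 0.08993 0.11530 | dq: -1.38302 1.33539 | eef: 0.06526 0.01045 0.73285 | tau: -0.61172 0.08119
step 38 | theta: 0.07595 0.12864 | dq: -1.41451 1.33267 | eef: 0.06592 0.01404 0.73246 | tau: -0.61203 0.06906
step 39 | theta: 0.06164 0.14195 | dq: -1.44739 1.32977 | eef: 0.06654 0.01759 0.73203 | tau: -0.61253 0.05691
step 40 | theta: 0.04700 0.15523 | dq: -1.48171 1.32668 | eef: 0.06713 0.02110 0.73155 | tau: -0.61324 0.04476
step 41 | theta: 0.03201 0.16848 | dq: -1.51758 1.32343 | eef: 0.06768 0.02457 0.73103 | tau: -0.61418 0.03261
step 42 | theta: 0.01665 0.18169 | dq: -1.55508 1.32002 | eef: 0.06819 0.02801 0.73047 | tau: -0.61535 0.02046
step 43 | theta: 0.00090 0.19487 | dq: -1.59430 1.31645 | eef: 0.06867 0.03141 0.72987 | tau: -0.61678 0.00832
step 44 | theta: -0.01524 0.20801 | dq: -1.63536 1.31272 | eef: 0.06910 0.03476 0.72923 | tau: -0.61847 -0.00381
step 45 | theta: -0.03181 0.22112 | dq: -1.67834 1.30886 | eef: 0.06948 0.03807 0.72856 | tau: -0.62045 -0.01593
step 46 | theta: -0.04881 0.23418 | dq: -1.72337 1.30486 | eef: 0.06982 0.04134 0.72785 | tau: -0.62273 -0.02802
step 47 | theta: -0.06628 0.24721 | dq: -1.77057 1.30074 | eef: 0.07010 0.04457 0.72711 | tau: -0.62532 -0.04009
step 48 | theta: -0.08423 0.26019 | dq: -1.82005 1.29650 | eef: 0.07033 0.04775 0.72633 | tau: -0.62824 -0.05212
step 49 | theta: -0.10269 0.27313 | dq: -1.87195 1.29214 | eef: 0.07050 0.05089 0.72552 | tau: -0.63151 -0.06412
step 50 | theta: -0.12168 0.28603 | dq: -1.92641 1.28768 | eef: 0.07061 0.05398 0.72468 | tau: -0.63515 -0.07607
step 51 | theta: -0.14122 0.29888 | dq: -1.98356 1.28312 | eef: 0.07065 0.05703 0.72381 | tau: -0.63917 -0.08798
step 52 | theta: -0.16136 0.31168 | dq: -2.04355 1.27847 | eef: 0.07062 0.06003 0.72292 | tau: -0.64358 -0.09982
step 53 | theta: -0.18210 0.32444 | dq: -2.10653 1.27373 | eef: 0.07051 0.06299 0.72199
final eef position (m): 0.07051 0.06299 0.72199


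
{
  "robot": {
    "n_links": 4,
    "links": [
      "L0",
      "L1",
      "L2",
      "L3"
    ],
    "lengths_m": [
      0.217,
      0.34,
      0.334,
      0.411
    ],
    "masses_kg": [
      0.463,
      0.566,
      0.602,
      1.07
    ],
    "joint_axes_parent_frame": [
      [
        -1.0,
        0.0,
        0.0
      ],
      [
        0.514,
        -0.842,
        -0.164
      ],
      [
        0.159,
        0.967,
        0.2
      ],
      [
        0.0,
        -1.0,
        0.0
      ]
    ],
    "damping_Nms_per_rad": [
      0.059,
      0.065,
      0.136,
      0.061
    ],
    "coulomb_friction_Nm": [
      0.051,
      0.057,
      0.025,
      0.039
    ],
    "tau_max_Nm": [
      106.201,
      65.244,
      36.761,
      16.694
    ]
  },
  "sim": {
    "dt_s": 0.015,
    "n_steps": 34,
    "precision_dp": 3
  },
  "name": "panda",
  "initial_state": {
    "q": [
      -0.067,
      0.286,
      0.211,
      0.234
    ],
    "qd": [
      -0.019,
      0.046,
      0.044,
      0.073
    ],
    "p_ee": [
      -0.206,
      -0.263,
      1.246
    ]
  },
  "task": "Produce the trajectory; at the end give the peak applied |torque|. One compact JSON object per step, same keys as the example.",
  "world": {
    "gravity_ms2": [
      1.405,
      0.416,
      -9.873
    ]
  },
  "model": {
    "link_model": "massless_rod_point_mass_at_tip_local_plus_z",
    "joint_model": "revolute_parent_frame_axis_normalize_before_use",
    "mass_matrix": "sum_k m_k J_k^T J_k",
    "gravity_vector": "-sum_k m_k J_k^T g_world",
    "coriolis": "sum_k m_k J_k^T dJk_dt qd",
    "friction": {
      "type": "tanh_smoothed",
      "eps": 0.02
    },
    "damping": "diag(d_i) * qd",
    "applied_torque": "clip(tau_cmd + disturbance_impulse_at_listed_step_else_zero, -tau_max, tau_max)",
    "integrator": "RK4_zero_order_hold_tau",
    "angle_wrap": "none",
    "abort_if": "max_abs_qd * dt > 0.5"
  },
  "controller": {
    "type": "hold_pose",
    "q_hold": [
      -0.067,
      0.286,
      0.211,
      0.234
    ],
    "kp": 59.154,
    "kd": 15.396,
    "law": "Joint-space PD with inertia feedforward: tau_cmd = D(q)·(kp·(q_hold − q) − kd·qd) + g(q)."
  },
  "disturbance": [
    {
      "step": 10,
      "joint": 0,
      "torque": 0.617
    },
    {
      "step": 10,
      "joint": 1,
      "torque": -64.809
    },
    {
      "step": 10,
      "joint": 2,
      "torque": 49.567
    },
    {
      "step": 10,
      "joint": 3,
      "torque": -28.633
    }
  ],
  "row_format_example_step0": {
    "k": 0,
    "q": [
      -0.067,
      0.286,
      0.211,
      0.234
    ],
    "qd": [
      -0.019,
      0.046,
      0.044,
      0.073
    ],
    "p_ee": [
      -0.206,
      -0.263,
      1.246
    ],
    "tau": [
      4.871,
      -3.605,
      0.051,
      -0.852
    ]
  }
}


{"k":1,"q":[-0.067,0.286,0.211,0.235],"qd":[-0.023,0.022,-0.003,0.019],"p_ee":[-0.207,-0.264,1.246],"tau":[4.601,-3.363,-0.012,-0.796]}
{"k":2,"q":[-0.068,0.287,0.211,0.235],"qd":[-0.018,0.015,-0.008,0.007],"p_ee":[-0.207,-0.264,1.246],"tau":[4.374,-3.163,-0.071,-0.753]}
{"k":3,"q":[-0.068,0.287,0.211,0.235],"qd":[-0.013,0.011,-0.007,0.004],"p_ee":[-0.207,-0.265,1.246],"tau":[4.186,-2.997,-0.12,-0.72]}
{"k":4,"q":[-0.068,0.287,0.211,0.235],"qd":[-0.009,0.007,-0.005,0.002],"p_ee":[-0.208,-0.265,1.246],"tau":[4.03,-2.859,-0.161,-0.692]}
{"k":5,"q":[-0.068,0.287,0.211,0.235],"qd":[-0.006,0.005,-0.003,0.001],"p_ee":[-0.208,-0.265,1.245],"tau":[3.901,-2.746,-0.194,-0.669]}
{"k":6,"q":[-0.068,0.287,0.211,0.235],"qd":[-0.003,0.003,-0.002,0.001],"p_ee":[-0.208,-0.265,1.245],"tau":[3.795,-2.652,-0.222,-0.65]}
{"k":7,"q":[-0.068,0.287,0.211,0.235],"qd":[-0.001,0.001,-0.001,0.0],"p_ee":[-0.208,-0.265,1.245],"tau":[3.708,-2.576,-0.245,-0.635]}
{"k":8,"q":[-0.068,0.287,0.211,0.235],"qd":[0.0,-0.0,-0.0,-0.0],"p_ee":[-0.208,-0.265,1.245],"tau":[3.637,-2.513,-0.263,-0.623]}
{"k":9,"q":[-0.068,0.287,0.211,0.235],"qd":[0.001,-0.001,0.001,-0.001],"p_ee":[-0.208,-0.265,1.245],"tau":[3.579,-2.462,-0.278,-0.612]}
{"k":10,"q":[-0.068,0.287,0.211,0.235],"qd":[0.002,-0.002,0.001,-0.001],"p_ee":[-0.208,-0.265,1.245],"tau":[4.148,-65.244,36.761,-16.694]}
{"k":11,"q":[-0.076,0.271,0.2,0.242],"qd":[-0.983,-2.167,-1.496,0.942],"p_ee":[-0.204,-0.265,1.247],"tau":[3.344,12.619,-9.127,3.222]}
{"k":12,"q":[-0.088,0.243,0.18,0.254],"qd":[-0.719,-1.597,-1.061,0.717],"p_ee":[-0.197,-0.264,1.248],"tau":[3.343,10.082,-7.567,2.519]}
{"k":13,"q":[-0.098,0.222,0.167,0.264],"qd":[-0.507,-1.139,-0.714,0.54],"p_ee":[-0.191,-0.263,1.249],"tau":[3.343,7.955,-6.258,1.932]}
{"k":14,"q":[-0.104,0.208,0.158,0.271],"qd":[-0.34,-0.777,-0.446,0.395],"p_ee":[-0.187,-0.262,1.25],"tau":[3.342,6.174,-5.162,1.444]}
{"k":15,"q":[-0.108,0.198,0.153,0.276],"qd":[-0.21,-0.493,-0.246,0.274],"p_ee":[-0.184,-0.262,1.251],"tau":[3.342,4.682,-4.246,1.04]}
{"k":16,"q":[-0.11,0.193,0.151,0.279],"qd":[-0.11,-0.273,-0.1,0.172],"p_ee":[-0.182,-0.262,1.251],"tau":[3.342,3.435,-3.483,0.707]}
{"k":17,"q":[-0.111,0.19,0.15,0.281],"qd":[-0.035,-0.106,0.001,0.083],"p_ee":[-0.18,-0.262,1.251],"tau":[3.342,2.393,-2.847,0.433]}
{"k":18,"q":[-0.112,0.189,0.15,0.282],"qd":[0.012,0.005,0.042,-0.005],"p_ee":[-0.18,-0.261,1.251],"tau":[3.35,1.526,-2.31,0.205]}
{"k":19,"q":[-0.111,0.19,0.151,0.281],"qd":[0.038,0.069,0.057,-0.047],"p_ee":[-0.18,-0.261,1.251],"tau":[3.371,0.825,-1.865,0.005]}
{"k":20,"q":[-0.111,0.191,0.152,0.28],"qd":[0.056,0.115,0.066,-0.075],"p_ee":[-0.18,-0.261,1.251],"tau":[3.389,0.245,-1.497,-0.162]}
{"k":21,"q":[-0.11,0.193,0.153,0.279],"qd":[0.069,0.148,0.071,-0.096],"p_ee":[-0.18,-0.261,1.251],"tau":[3.405,-0.236,-1.193,-0.298]}
{"k":22,"q":[-0.108,0.195,0.154,0.278],"qd":[0.078,0.172,0.074,-0.111],"p_ee":[-0.181,-0.261,1.251],"tau":[3.418,-0.635,-0.944,-0.409]}
{"k":23,"q":[-0.107,0.198,0.155,0.276],"qd":[0.084,0.188,0.075,-0.122],"p_ee":[-0.182,-0.261,1.251],"tau":[3.429,-0.964,-0.741,-0.498]}
{"k":24,"q":[-0.106,0.201,0.156,0.274],"qd":[0.087,0.198,0.074,-0.128],"p_ee":[-0.183,-0.261,1.251],"tau":[3.437,-1.235,-0.575,-0.57]}
{"k":25,"q":[-0.105,0.204,0.158,0.272],"qd":[0.088,0.203,0.073,-0.131],"p_ee":[-0.184,-0.261,1.251],"tau":[3.444,-1.457,-0.442,-0.628]}
{"k":26,"q":[-0.103,0.207,0.159,0.27],"qd":[0.089,0.204,0.071,-0.131],"p_ee":[-0.186,-0.261,1.251],"tau":[3.449,-1.638,-0.335,-0.673]}
{"k":27,"q":[-0.102,0.21,0.16,0.268],"qd":[0.087,0.202,0.069,-0.129],"p_ee":[-0.187,-0.261,1.251],"tau":[3.453,-1.785,-0.25,-0.708]}
{"k":28,"q":[-0.101,0.213,0.161,0.266],"qd":[0.085,0.198,0.067,-0.126],"p_ee":[-0.188,-0.262,1.25],"tau":[3.456,-1.904,-0.183,-0.735]}
{"k":29,"q":[-0.099,0.216,0.162,0.264],"qd":[0.083,0.193,0.065,-0.122],"p_ee":[-0.189,-0.262,1.25],"tau":[3.458,-2.0,-0.131,-0.755]}
{"k":30,"q":[-0.098,0.219,0.163,0.263],"qd":[0.08,0.186,0.062,-0.117],"p_ee":[-0.191,-0.262,1.25],"tau":[3.46,-2.075,-0.091,-0.769]}
{"k":31,"q":[-0.097,0.222,0.164,0.261],"qd":[0.077,0.179,0.06,-0.111],"p_ee":[-0.192,-0.262,1.25],"tau":[3.461,-2.135,-0.062,-0.779]}
{"k":32,"q":[-0.096,0.224,0.164,0.259],"qd":[0.073,0.171,0.058,-0.105],"p_ee":[-0.193,-0.262,1.25],"tau":[3.461,-2.182,-0.041,-0.785]}
{"k":33,"q":[-0.095,0.227,0.165,0.258],"qd":[0.07,0.163,0.055,-0.099],"p_ee":[-0.194,-0.262,1.249],"tau":[3.462,-2.217,-0.027,-0.789]}
{"k":34,"q":[-0.094,0.229,0.166,0.256],"qd":[0.066,0.154,0.053,-0.092],"p_ee":[-0.195,-0.262,1.249]}
{"summary": "max |tau| (N\u00b7m): 65.244"}


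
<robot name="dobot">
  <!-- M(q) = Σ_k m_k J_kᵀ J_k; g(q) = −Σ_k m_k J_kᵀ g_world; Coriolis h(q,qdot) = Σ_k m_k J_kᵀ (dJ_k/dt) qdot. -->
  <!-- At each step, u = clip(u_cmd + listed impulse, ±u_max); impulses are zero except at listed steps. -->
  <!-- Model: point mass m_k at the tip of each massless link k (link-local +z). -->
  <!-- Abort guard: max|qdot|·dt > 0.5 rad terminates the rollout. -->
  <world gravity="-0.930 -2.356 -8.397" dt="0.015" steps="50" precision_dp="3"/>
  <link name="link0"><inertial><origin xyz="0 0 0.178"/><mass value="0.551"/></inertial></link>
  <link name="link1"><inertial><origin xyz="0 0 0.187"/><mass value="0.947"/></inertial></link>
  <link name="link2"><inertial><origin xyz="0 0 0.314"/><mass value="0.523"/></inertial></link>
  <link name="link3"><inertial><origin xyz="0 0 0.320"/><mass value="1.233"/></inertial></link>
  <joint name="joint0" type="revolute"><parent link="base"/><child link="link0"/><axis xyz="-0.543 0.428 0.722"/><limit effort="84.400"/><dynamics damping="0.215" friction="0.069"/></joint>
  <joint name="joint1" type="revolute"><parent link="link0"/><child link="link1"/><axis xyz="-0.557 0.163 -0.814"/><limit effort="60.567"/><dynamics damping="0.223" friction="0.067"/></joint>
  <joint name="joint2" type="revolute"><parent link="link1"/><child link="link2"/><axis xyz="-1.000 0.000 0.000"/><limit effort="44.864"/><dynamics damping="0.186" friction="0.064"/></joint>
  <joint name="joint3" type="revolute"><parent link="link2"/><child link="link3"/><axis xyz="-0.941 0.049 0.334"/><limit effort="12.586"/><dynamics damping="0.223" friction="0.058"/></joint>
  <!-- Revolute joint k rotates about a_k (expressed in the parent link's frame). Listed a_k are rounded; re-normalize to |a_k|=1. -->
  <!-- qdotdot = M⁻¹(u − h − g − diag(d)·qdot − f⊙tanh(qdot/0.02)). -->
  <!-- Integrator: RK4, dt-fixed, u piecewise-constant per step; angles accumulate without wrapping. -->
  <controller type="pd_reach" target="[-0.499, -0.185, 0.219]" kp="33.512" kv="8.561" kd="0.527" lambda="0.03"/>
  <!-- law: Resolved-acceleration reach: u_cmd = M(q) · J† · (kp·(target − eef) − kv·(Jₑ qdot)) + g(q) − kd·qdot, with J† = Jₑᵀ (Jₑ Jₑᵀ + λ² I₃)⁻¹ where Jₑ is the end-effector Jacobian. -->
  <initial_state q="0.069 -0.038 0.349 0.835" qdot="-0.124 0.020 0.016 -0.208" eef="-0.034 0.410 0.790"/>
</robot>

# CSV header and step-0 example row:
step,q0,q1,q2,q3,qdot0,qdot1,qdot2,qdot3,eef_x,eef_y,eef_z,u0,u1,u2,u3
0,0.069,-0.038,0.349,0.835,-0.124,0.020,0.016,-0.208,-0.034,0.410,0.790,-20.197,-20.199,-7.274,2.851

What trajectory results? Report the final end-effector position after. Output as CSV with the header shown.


step,q0,q1,q2,q3,qdot0,qdot1,qdot2,qdot3,eef_x,eef_y,eef_z,u0,u1,u2,u3
1,0.057,-0.038,0.351,0.845,-1.539,-0.058,0.310,1.547,-0.035,0.407,0.789,-16.738,-17.575,-6.918,1.270
2,0.025,-0.041,0.360,0.875,-2.657,-0.308,0.872,2.338,-0.040,0.401,0.785,-13.692,-15.101,-6.663,0.434
3,-0.021,-0.048,0.376,0.914,-3.460,-0.614,1.309,2.821,-0.048,0.391,0.778,-10.957,-12.735,-6.294,-0.142
4,-0.077,-0.059,0.398,0.959,-4.007,-0.918,1.558,3.154,-0.059,0.379,0.770,-8.531,-10.480,-5.793,-0.581
5,-0.140,-0.075,0.422,1.008,-4.366,-1.185,1.634,3.387,-0.072,0.364,0.760,-6.413,-8.353,-5.189,-0.928
6,-0.207,-0.094,0.446,1.060,-4.593,-1.399,1.572,3.541,-0.087,0.348,0.749,-4.588,-6.371,-4.517,-1.207
7,-0.277,-0.117,0.468,1.114,-4.730,-1.555,1.406,3.630,-0.103,0.331,0.738,-3.028,-4.545,-3.806,-1.431
8,-0.348,-0.141,0.488,1.168,-4.809,-1.656,1.163,3.668,-0.121,0.313,0.726,-1.702,-2.878,-3.075,-1.610
9,-0.421,-0.166,0.503,1.223,-4.847,-1.703,0.866,3.662,-0.140,0.294,0.714,-0.574,-1.368,-2.335,-1.749
10,-0.493,-0.192,0.513,1.278,-4.860,-1.702,0.532,3.620,-0.160,0.275,0.702,0.387,-0.010,-1.594,-1.852
11,-0.566,-0.217,0.519,1.332,-4.855,-1.657,0.174,3.548,-0.180,0.256,0.689,1.214,1.205,-0.855,-1.921
12,-0.639,-0.241,0.519,1.384,-4.840,-1.578,-0.184,3.433,-0.202,0.237,0.677,1.924,2.287,-0.139,-1.949
13,-0.711,-0.264,0.513,1.434,-4.815,-1.465,-0.543,3.294,-0.223,0.218,0.664,2.559,3.255,0.562,-1.947
14,-0.783,-0.285,0.502,1.483,-4.774,-1.319,-0.909,3.147,-0.245,0.201,0.652,3.163,4.132,1.263,-1.921
15,-0.854,-0.303,0.486,1.529,-4.713,-1.148,-1.271,2.988,-0.267,0.184,0.640,3.767,4.937,1.957,-1.870
16,-0.924,-0.319,0.465,1.572,-4.624,-0.961,-1.617,2.813,-0.290,0.168,0.627,4.404,5.692,2.640,-1.790
17,-0.993,-0.332,0.438,1.613,-4.497,-0.770,-1.939,2.622,-0.312,0.153,0.615,5.106,6.415,3.306,-1.684
18,-1.059,-0.342,0.407,1.651,-4.324,-0.587,-2.227,2.415,-0.334,0.139,0.603,5.897,7.121,3.947,-1.553
19,-1.122,-0.350,0.371,1.685,-4.092,-0.427,-2.471,2.196,-0.357,0.127,0.590,6.789,7.818,4.553,-1.401
20,-1.181,-0.355,0.333,1.717,-3.795,-0.304,-2.662,1.966,-0.378,0.115,0.578,7.779,8.504,5.113,-1.233
21,-1.235,-0.359,0.292,1.744,-3.426,-0.232,-2.794,1.733,-0.400,0.105,0.566,8.845,9.169,5.611,-1.057
22,-1.283,-0.363,0.249,1.769,-2.988,-0.221,-2.861,1.504,-0.421,0.096,0.554,9.946,9.794,6.033,-0.880
23,-1.324,-0.366,0.206,1.790,-2.486,-0.277,-2.860,1.288,-0.441,0.088,0.542,11.025,10.353,6.365,-0.715
24,-1.357,-0.371,0.164,1.807,-1.934,-0.401,-2.793,1.094,-0.460,0.081,0.530,12.001,10.814,6.592,-0.570
25,-1.382,-0.379,0.123,1.823,-1.353,-0.586,-2.662,0.932,-0.479,0.075,0.518,12.785,11.145,6.706,-0.457
26,-1.398,-0.389,0.084,1.836,-0.771,-0.816,-2.477,0.807,-0.496,0.068,0.507,13.287,11.320,6.705,-0.384
27,-1.405,-0.403,0.049,1.847,-0.217,-1.069,-2.253,0.726,-0.511,0.062,0.495,13.452,11.331,6.599,-0.354
28,-1.405,-0.421,0.016,1.858,0.267,-1.303,-2.016,0.694,-0.526,0.056,0.483,13.272,11.178,6.411,-0.371
29,-1.398,-0.442,-0.012,1.868,0.672,-1.507,-1.778,0.699,-0.538,0.050,0.472,12.807,10.909,6.171,-0.426
30,-1.385,-0.466,-0.037,1.879,0.991,-1.667,-1.556,0.735,-0.549,0.043,0.461,12.139,10.569,5.909,-0.510
31,-1.368,-0.492,-0.059,1.890,1.224,-1.774,-1.362,0.790,-0.558,0.036,0.450,11.363,10.196,5.653,-0.612
32,-1.349,-0.519,-0.078,1.903,1.380,-1.831,-1.200,0.853,-0.566,0.028,0.439,10.559,9.824,5.417,-0.722
33,-1.328,-0.547,-0.095,1.916,1.472,-1.845,-1.068,0.913,-0.572,0.019,0.429,9.784,9.473,5.209,-0.830
34,-1.305,-0.574,-0.110,1.930,1.513,-1.829,-0.960,0.963,-0.577,0.010,0.419,9.075,9.157,5.029,-0.931
35,-1.282,-0.601,-0.124,1.945,1.517,-1.790,-0.872,1.000,-0.581,0.001,0.410,8.448,8.880,4.875,-1.021
36,-1.260,-0.628,-0.137,1.960,1.494,-1.738,-0.799,1.022,-0.583,-0.009,0.400,7.908,8.640,4.740,-1.099
37,-1.238,-0.653,-0.148,1.975,1.451,-1.677,-0.736,1.030,-0.585,-0.018,0.392,7.451,8.433,4.622,-1.167
38,-1.216,-0.678,-0.159,1.991,1.395,-1.611,-0.682,1.027,-0.586,-0.028,0.384,7.071,8.255,4.516,-1.226
39,-1.196,-0.702,-0.169,2.006,1.331,-1.544,-0.635,1.014,-0.586,-0.037,0.376,6.760,8.101,4.418,-1.276
40,-1.177,-0.724,-0.178,2.021,1.262,-1.476,-0.592,0.994,-0.586,-0.047,0.369,6.509,7.965,4.327,-1.320
41,-1.158,-0.746,-0.186,2.036,1.190,-1.408,-0.553,0.969,-0.585,-0.056,0.362,6.310,7.844,4.239,-1.360
42,-1.141,-0.767,-0.194,2.050,1.118,-1.342,-0.518,0.941,-0.584,-0.065,0.355,6.156,7.735,4.155,-1.395
43,-1.125,-0.786,-0.202,2.064,1.046,-1.277,-0.485,0.910,-0.583,-0.074,0.349,6.039,7.634,4.072,-1.427
44,-1.109,-0.805,-0.209,2.077,0.976,-1.215,-0.454,0.878,-0.581,-0.082,0.343,5.954,7.540,3.990,-1.456
45,-1.095,-0.823,-0.216,2.090,0.909,-1.154,-0.425,0.846,-0.579,-0.090,0.337,5.896,7.451,3.909,-1.484
46,-1.082,-0.839,-0.222,2.103,0.844,-1.096,-0.397,0.814,-0.577,-0.097,0.332,5.861,7.365,3.828,-1.509
47,-1.070,-0.855,-0.228,2.115,0.783,-1.039,-0.370,0.782,-0.575,-0.105,0.327,5.844,7.283,3.748,-1.534
48,-1.059,-0.871,-0.233,2.126,0.725,-0.985,-0.344,0.752,-0.573,-0.111,0.322,5.842,7.202,3.668,-1.557
49,-1.048,-0.885,-0.238,2.137,0.670,-0.934,-0.319,0.722,-0.571,-0.118,0.317,5.852,7.124,3.589,-1.579
50,-1.039,-0.899,-0.242,2.148,0.619,-0.884,-0.295,0.694,-0.568,-0.124,0.313,,,,
# final eef position (m): -0.568 -0.124 0.313


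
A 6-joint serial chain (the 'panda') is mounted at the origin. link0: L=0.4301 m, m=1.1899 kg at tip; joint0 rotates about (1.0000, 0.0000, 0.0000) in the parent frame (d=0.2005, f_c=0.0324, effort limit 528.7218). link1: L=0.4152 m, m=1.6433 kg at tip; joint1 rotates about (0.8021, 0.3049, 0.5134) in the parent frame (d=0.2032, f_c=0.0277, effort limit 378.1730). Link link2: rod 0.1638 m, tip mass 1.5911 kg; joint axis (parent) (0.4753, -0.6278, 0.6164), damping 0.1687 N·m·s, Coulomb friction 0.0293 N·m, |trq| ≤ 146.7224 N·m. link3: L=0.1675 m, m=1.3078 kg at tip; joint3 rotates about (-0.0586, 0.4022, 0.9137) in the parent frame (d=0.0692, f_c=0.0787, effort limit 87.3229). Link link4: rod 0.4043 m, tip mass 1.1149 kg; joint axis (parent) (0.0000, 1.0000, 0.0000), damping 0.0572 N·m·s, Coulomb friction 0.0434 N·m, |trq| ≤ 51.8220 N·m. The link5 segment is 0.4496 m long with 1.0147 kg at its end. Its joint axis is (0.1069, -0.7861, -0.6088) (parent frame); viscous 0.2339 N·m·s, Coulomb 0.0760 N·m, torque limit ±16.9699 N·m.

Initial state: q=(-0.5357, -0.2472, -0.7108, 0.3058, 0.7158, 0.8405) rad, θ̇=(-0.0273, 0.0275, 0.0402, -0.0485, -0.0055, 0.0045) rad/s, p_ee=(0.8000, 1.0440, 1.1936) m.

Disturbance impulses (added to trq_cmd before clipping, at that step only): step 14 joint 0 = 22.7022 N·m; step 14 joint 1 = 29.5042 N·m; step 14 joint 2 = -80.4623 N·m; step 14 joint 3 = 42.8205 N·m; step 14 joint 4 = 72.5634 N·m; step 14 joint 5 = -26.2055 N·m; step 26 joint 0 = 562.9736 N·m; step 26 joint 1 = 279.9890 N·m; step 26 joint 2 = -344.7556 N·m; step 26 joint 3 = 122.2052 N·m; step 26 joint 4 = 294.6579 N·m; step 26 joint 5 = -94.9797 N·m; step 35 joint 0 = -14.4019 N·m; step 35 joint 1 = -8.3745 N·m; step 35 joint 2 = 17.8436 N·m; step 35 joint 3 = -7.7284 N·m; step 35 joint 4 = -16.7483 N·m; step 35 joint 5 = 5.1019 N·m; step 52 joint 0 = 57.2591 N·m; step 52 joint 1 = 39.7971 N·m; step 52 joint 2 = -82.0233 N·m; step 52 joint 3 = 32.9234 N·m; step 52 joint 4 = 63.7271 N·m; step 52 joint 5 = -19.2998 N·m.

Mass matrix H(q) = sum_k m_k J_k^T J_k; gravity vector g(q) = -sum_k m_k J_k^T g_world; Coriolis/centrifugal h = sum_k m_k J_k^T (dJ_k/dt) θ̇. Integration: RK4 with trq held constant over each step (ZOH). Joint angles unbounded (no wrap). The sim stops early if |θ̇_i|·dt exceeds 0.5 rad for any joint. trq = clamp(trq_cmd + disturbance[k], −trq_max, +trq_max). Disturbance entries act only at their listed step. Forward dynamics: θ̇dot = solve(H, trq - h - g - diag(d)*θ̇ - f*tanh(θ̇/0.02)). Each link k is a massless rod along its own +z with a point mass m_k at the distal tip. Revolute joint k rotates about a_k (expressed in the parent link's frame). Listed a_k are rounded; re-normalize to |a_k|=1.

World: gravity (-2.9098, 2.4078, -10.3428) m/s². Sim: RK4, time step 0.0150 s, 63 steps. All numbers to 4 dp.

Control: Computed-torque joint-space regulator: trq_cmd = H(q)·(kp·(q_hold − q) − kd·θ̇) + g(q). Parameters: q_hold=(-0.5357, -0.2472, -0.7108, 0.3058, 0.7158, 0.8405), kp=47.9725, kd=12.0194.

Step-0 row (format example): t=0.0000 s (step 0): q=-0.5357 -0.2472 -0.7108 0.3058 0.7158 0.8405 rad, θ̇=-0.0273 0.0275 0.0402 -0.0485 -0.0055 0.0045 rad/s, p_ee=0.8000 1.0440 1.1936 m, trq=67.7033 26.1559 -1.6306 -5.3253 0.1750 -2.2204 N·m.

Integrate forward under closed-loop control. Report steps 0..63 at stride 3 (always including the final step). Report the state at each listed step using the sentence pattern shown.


t=0.0450 s (step 3): q=-0.5363 -0.2470 -0.7096 0.3050 0.7151 0.8404 rad, θ̇=-0.0063 -0.0039 0.0172 -0.0045 -0.0138 0.0012 rad/s, p_ee=0.7989 1.0459 1.1938 m, trq=67.0517 25.8989 -1.2856 -5.4386 -0.1035 -2.1358 N·m.
t=0.0900 s (step 6): q=-0.5365 -0.2472 -0.7091 0.3049 0.7147 0.8405 rad, θ̇=-0.0021 -0.0029 0.0069 -0.0010 -0.0050 0.0009 rad/s, p_ee=0.7984 1.0467 1.1938 m, trq=66.5735 25.6962 -1.0500 -5.5048 -0.3024 -2.0697 N·m.
t=0.1350 s (step 9): q=-0.5365 -0.2472 -0.7089 0.3049 0.7146 0.8405 rad, θ̇=-0.0000 -0.0010 0.0006 0.0002 -0.0002 0.0002 rad/s, p_ee=0.7982 1.0470 1.1938 m, trq=66.2308 25.5459 -0.8910 -5.5504 -0.4378 -2.0241 N·m.
t=0.1800 s (step 12): q=-0.5365 -0.2473 -0.7090 0.3049 0.7146 0.8405 rad, θ̇=0.0011 0.0004 -0.0029 0.0009 0.0023 -0.0002 rad/s, p_ee=0.7983 1.0469 1.1938 m, trq=65.9916 25.4379 -0.7864 -5.5818 -0.5281 -1.9937 N·m.
t=0.2250 s (step 15): q=-0.5309 -0.2596 -0.7270 0.3261 0.6912 0.8302 rad, θ̇=0.7040 -1.5761 -2.3345 2.8118 -3.1059 -1.3306 rad/s, p_ee=0.8037 1.0443 1.1909 m, trq=61.4287 19.7832 13.9790 -13.3069 -10.3153 0.8043 N·m.
t=0.2700 s (step 18): q=-0.5133 -0.2997 -0.7974 0.4133 0.5993 0.7976 rad, θ̇=0.1586 -0.3629 -0.9491 1.1373 -1.1381 -0.2588 rad/s, p_ee=0.8254 1.0331 1.1778 m, trq=61.4127 20.9071 8.1108 -9.5912 -7.2096 -0.0423 N·m.
t=0.3150 s (step 21): q=-0.5110 -0.3046 -0.8233 0.4408 0.5724 0.7955 rad, θ̇=-0.0236 0.0603 -0.2689 0.2040 -0.1907 0.0548 rad/s, p_ee=0.8342 1.0276 1.1714 m, trq=62.1118 21.7646 4.3029 -7.4948 -4.8876 -0.6677 N·m.
t=0.3600 s (step 24): q=-0.5129 -0.3001 -0.8270 0.4419 0.5721 0.7976 rad, θ̇=-0.0394 0.0931 0.0574 -0.0616 0.0935 0.0127 rad/s, p_ee=0.8366 1.0261 1.1693 m, trq=63.2033 22.6552 1.7932 -6.3333 -3.1572 -1.1084 N·m.
t=0.4050 s (step 27): q=-0.5106 -0.2673 -0.8450 0.5688 0.4706 0.7594 rad, θ̇=0.3184 4.4715 -2.7108 20.0382 -14.7270 -4.3668 rad/s, p_ee=0.8462 1.0300 1.1676 m, trq=-23.1857 -29.0564 28.9444 -21.6652 -15.3409 2.3082 N·m.
t=0.4500 s (step 30): q=-0.5517 0.0184 -0.8399 1.1393 0.2218 0.8738 rad, θ̇=-1.0010 5.3540 0.9649 4.7746 -0.1627 4.2567 rad/s, p_ee=0.8641 1.0135 1.1662 m, trq=-3.3049 -18.2834 26.8575 -12.0275 -18.0448 3.2742 N·m.
t=0.4950 s (step 33): q=-0.5819 0.1784 -0.8021 1.2258 0.2558 1.0033 rad, θ̇=-0.4135 2.0634 0.7201 0.0197 1.2166 1.6268 rad/s, p_ee=0.8647 1.0062 1.1564 m, trq=23.3747 -5.9626 20.6833 -9.4555 -15.2251 2.8132 N·m.
t=0.5400 s (step 36): q=-0.5946 0.2284 -0.7732 1.1846 0.3128 1.0427 rad, θ̇=-0.3095 0.4801 0.5898 -2.1961 1.1447 0.2708 rad/s, p_ee=0.8586 1.0180 1.1473 m, trq=45.1412 6.3267 11.3561 -7.1237 -10.7536 1.0401 N·m.
t=0.5850 s (step 39): q=-0.6024 0.2234 -0.7502 1.0836 0.3650 1.0453 rad, θ̇=-0.0534 -0.5998 0.4279 -2.2413 1.1582 -0.0634 rad/s, p_ee=0.8465 1.0389 1.1452 m, trq=56.5531 13.6401 8.2552 -7.3059 -10.4286 0.4355 N·m.
t=0.6300 s (step 42): q=-0.6011 0.1828 -0.7343 0.9852 0.4160 1.0405 rad, θ̇=0.0999 -1.1487 0.2820 -2.0985 1.0898 -0.1369 rad/s, p_ee=0.8344 1.0575 1.1407 m, trq=63.7366 18.7965 5.7994 -7.4589 -9.5635 -0.1964 N·m.
t=0.6750 s (step 45): q=-0.5946 0.1255 -0.7240 0.8948 0.4630 1.0333 rad, θ̇=0.1835 -1.3688 0.1771 -1.8991 0.9854 -0.1864 rad/s, p_ee=0.8243 1.0714 1.1359 m, trq=67.8909 22.0951 4.0376 -7.5213 -8.4757 -0.6882 N·m.
t=0.7200 s (step 48): q=-0.5855 0.0632 -0.7176 0.8134 0.5052 1.0238 rad, θ̇=0.2159 -1.3811 0.1058 -1.7042 0.8740 -0.2343 rad/s, p_ee=0.8170 1.0799 1.1321 m, trq=69.8853 23.9999 2.8597 -7.4846 -7.3885 -1.0252 N·m.
t=0.7650 s (step 51): q=-0.5758 0.0034 -0.7138 0.7404 0.5423 1.0124 rad, θ̇=0.2136 -1.2716 0.0556 -1.5266 0.7619 -0.2763 rad/s, p_ee=0.8123 1.0836 1.1302 m, trq=70.4154 24.9641 2.0959 -7.3651 -6.3966 -1.2389 N·m.
t=0.8100 s (step 54): q=-0.5476 -0.0842 -0.7479 0.7921 0.5138 0.9969 rad, θ̇=0.8455 -2.2448 -1.1087 2.8227 -1.3093 -0.3177 rad/s, p_ee=0.8181 1.0732 1.1227 m, trq=58.7133 18.6221 13.8229 -11.7583 -15.3555 1.4555 N·m.
t=0.8550 s (step 57): q=-0.5217 -0.1595 -0.7750 0.8515 0.4932 0.9843 rad, θ̇=0.3662 -1.2218 -0.2490 0.1287 0.1465 -0.2772 rad/s, p_ee=0.8274 1.0581 1.1134 m, trq=60.1591 20.5372 8.1035 -9.5000 -12.1280 0.7550 N·m.
t=0.9000 s (step 60): q=-0.5104 -0.2029 -0.7795 0.8327 0.5090 0.9711 rad, θ̇=0.1585 -0.7543 0.0068 -0.8149 0.4757 -0.3010 rad/s, p_ee=0.8320 1.0505 1.1095 m, trq=62.4121 21.9495 4.4845 -8.4278 -9.5876 0.0748 N·m.
t=0.9450 s (step 63): q=-0.5060 -0.2301 -0.7770 0.7869 0.5319 0.9579 rad, θ̇=0.0476 -0.4817 0.0836 -1.1529 0.5150 -0.2856 rad/s, p_ee=0.8331 1.0473 1.1102 m.


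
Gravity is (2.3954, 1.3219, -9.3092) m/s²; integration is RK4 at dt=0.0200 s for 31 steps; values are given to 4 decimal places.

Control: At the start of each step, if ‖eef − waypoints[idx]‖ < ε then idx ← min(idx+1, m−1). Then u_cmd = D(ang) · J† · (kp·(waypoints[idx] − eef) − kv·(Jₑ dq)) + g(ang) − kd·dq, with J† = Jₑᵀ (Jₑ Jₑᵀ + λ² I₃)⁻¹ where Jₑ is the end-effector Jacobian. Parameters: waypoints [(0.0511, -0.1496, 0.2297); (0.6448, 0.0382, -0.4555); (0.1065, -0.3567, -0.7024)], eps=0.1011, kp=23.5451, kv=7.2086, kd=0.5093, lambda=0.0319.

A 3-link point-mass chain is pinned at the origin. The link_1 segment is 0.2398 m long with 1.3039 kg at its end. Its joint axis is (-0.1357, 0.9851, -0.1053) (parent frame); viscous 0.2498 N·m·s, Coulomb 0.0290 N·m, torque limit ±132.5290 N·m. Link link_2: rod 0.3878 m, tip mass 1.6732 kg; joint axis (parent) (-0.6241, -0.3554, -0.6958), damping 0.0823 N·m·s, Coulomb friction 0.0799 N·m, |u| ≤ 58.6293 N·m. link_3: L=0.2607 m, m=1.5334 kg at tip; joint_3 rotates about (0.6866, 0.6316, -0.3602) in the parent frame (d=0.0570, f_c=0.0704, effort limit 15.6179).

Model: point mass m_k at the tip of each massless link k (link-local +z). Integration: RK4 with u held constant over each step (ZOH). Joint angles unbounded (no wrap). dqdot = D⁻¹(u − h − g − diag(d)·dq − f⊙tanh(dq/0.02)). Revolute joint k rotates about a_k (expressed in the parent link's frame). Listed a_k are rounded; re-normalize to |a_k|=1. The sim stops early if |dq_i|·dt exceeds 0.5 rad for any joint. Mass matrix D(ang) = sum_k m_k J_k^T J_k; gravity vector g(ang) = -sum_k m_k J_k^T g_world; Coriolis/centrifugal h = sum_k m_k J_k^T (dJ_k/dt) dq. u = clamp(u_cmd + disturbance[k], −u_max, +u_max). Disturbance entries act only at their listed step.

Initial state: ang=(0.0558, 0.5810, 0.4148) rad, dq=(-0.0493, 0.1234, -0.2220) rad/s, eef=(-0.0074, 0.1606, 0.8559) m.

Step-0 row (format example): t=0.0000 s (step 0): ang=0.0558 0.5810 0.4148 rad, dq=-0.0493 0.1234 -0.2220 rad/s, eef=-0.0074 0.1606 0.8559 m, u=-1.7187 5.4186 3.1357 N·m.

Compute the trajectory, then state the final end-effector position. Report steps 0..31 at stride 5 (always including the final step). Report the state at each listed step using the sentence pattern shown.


t=0.1000 s (step 5): ang=0.0837 0.8394 0.8796 rad, dq=0.6453 3.0319 5.5270 rad/s, eef=-0.0115 0.1601 0.8143 m, u=0.2691 -5.9753 0.2399 N·m.
t=0.2000 s (step 10): ang=0.1758 1.0776 1.3858 rad, dq=1.1374 1.6708 4.6792 rad/s, eef=0.0016 0.1585 0.7380 m, u=-7.0836 -8.5842 -0.3763 N·m.
t=0.3000 s (step 15): ang=0.2975 1.1728 1.8204 rad, dq=1.2401 0.2651 4.0384 rad/s, eef=0.0304 0.1392 0.6566 m, u=-11.9889 -8.2105 -1.5538 N·m.
t=0.4000 s (step 20): ang=0.4136 1.1401 2.1924 rad, dq=1.0458 -0.8747 3.4082 rad/s, eef=0.0584 0.1076 0.5823 m, u=-13.9397 -7.2113 -2.4153 N·m.
t=0.5000 s (step 25): ang=0.5019 1.0065 2.5003 rad, dq=0.7096 -1.7606 2.7514 rad/s, eef=0.0780 0.0742 0.5244 m, u=-14.1380 -6.1589 -2.5953 N·m.
t=0.6000 s (step 30): ang=0.5556 0.7933 2.7452 rad, dq=0.3751 -2.5009 2.1784 rad/s, eef=0.0901 0.0402 0.4875 m, u=-13.1524 -5.1053 -2.0871 N·m.
t=0.6200 s (step 31): ang=0.5625 0.7418 2.7880 rad, dq=0.3183 -2.6561 2.0979 rad/s, eef=0.0920 0.0328 0.4824 m.
final eef position (m): 0.0920 0.0328 0.4824


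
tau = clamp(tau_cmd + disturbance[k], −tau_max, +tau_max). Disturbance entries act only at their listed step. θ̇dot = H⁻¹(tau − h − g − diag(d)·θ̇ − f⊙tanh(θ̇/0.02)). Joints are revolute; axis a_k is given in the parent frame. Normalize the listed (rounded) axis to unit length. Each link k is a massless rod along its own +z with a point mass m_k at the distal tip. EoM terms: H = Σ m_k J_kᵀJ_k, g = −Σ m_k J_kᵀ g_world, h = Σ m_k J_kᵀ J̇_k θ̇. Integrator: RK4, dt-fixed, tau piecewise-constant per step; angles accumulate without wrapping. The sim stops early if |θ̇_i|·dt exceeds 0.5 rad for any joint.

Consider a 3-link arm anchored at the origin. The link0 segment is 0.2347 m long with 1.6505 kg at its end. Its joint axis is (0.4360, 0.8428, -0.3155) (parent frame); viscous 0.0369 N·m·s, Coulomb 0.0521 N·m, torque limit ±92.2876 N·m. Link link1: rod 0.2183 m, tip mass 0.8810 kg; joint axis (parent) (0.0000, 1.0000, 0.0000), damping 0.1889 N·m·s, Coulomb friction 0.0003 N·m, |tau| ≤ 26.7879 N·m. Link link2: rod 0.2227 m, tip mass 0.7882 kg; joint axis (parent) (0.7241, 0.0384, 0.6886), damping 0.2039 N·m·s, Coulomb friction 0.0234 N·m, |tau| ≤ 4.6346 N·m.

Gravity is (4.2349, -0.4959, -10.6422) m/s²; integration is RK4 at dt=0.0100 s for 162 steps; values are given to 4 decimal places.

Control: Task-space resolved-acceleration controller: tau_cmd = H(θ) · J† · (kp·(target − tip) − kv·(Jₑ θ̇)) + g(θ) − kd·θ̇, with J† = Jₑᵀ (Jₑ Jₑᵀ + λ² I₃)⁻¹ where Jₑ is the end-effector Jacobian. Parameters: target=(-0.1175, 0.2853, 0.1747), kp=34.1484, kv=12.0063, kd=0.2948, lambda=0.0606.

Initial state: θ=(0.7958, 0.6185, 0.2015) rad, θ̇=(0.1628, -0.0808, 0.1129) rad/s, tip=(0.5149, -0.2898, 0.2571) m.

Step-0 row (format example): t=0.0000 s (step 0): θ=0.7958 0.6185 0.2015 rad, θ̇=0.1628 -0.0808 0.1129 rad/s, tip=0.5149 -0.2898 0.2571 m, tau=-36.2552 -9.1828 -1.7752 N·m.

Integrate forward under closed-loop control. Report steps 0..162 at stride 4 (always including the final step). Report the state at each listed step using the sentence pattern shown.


t=0.0400 s (step 4): θ=0.7329 0.6860 0.2778 rad, θ̇=-2.8935 2.9470 2.6990 rad/s, tip=0.5100 -0.2782 0.2583 m, tau=-27.0156 -8.3284 -1.5628 N·m.
t=0.0800 s (step 8): θ=0.5866 0.8278 0.3836 rad, θ̇=-4.2566 3.9525 2.4570 rad/s, tip=0.4980 -0.2423 0.2694 m, tau=-19.2150 -6.7017 -0.7433 N·m.
t=0.1200 s (step 12): θ=0.4027 0.9913 0.4699 rad, θ̇=-4.8606 4.1440 1.8545 rad/s, tip=0.4778 -0.1929 0.2869 m, tau=-13.5713 -5.3500 -0.2129 N·m.
t=0.1600 s (step 16): θ=0.2030 1.1543 0.5326 rad, θ̇=-5.0907 3.9726 1.2996 rad/s, tip=0.4490 -0.1391 0.3062 m, tau=-9.6480 -4.4612 0.0422 N·m.
t=0.2000 s (step 20): θ=-0.0018 1.3069 0.5754 rad, θ̇=-5.1318 3.6420 0.8682 rad/s, tip=0.4130 -0.0863 0.3238 m, tau=-6.8012 -3.9642 0.1280 N·m.
t=0.2400 s (step 24): θ=-0.2060 1.4448 0.6033 rad, θ̇=-5.0673 3.2482 0.5486 rad/s, tip=0.3719 -0.0375 0.3380 m, tau=-4.5645 -3.7328 0.1318 N·m.
t=0.2800 s (step 28): θ=-0.4061 1.5664 0.6202 rad, θ̇=-4.9326 2.8380 0.3140 rad/s, tip=0.3279 0.0061 0.3483 m, tau=-2.6754 -3.6505 0.1083 N·m.
t=0.3200 s (step 32): θ=-0.5997 1.6718 0.6291 rad, θ̇=-4.7419 2.4361 0.1417 rad/s, tip=0.2829 0.0444 0.3545 m, tau=-1.0116 -3.6288 0.0869 N·m.
t=0.3600 s (step 36): θ=-0.7847 1.7615 0.6320 rad, θ̇=-4.5021 2.0568 0.0171 rad/s, tip=0.2383 0.0777 0.3570 m, tau=0.4693 -3.6090 0.0795 N·m.
t=0.4000 s (step 40): θ=-0.9592 1.8366 0.6316 rad, θ̇=-4.2220 1.7062 -0.0298 rad/s, tip=0.1952 0.1063 0.3560 m, tau=1.7713 -3.5584 0.0688 N·m.
t=0.4400 s (step 44): θ=-1.1219 1.8985 0.6294 rad, θ̇=-3.9062 1.3971 -0.0794 rad/s, tip=0.1544 0.1307 0.3520 m, tau=2.8905 -3.4650 0.0851 N·m.
t=0.4800 s (step 48): θ=-1.2713 1.9489 0.6253 rad, θ̇=-3.5660 1.1309 -0.1265 rad/s, tip=0.1164 0.1514 0.3457 m, tau=3.8220 -3.3299 0.1201 N·m.
t=0.5200 s (step 52): θ=-1.4069 1.9895 0.6195 rad, θ̇=-3.2145 0.9065 -0.1629 rad/s, tip=0.0817 0.1690 0.3374 m, tau=4.5702 -3.1628 0.1634 N·m.
t=0.5600 s (step 56): θ=-1.5284 2.0219 0.6124 rad, θ̇=-2.8646 0.7217 -0.1896 rad/s, tip=0.0506 0.1838 0.3278 m, tau=5.1491 -2.9766 0.2102 N·m.
t=0.6000 s (step 60): θ=-1.6362 2.0477 0.6044 rad, θ̇=-2.5273 0.5731 -0.2084 rad/s, tip=0.0230 0.1962 0.3174 m, tau=5.5803 -2.7835 0.2571 N·m.
t=0.6400 s (step 64): θ=-1.7309 2.0682 0.5958 rad, θ̇=-2.2112 0.4558 -0.2212 rad/s, tip=-0.0012 0.2065 0.3066 m, tau=5.8890 -2.5935 0.3021 N·m.
t=0.6800 s (step 68): θ=-1.8134 2.0845 0.5868 rad, θ̇=-1.9218 0.3647 -0.2290 rad/s, tip=-0.0220 0.2151 0.2959 m, tau=6.1009 -2.4134 0.3440 N·m.
t=0.7200 s (step 72): θ=-1.8850 2.0977 0.5775 rad, θ̇=-1.6619 0.2949 -0.2330 rad/s, tip=-0.0399 0.2222 0.2855 m, tau=6.2395 -2.2472 0.3823 N·m.
t=0.7600 s (step 76): θ=-1.9468 2.1084 0.5682 rad, θ̇=-1.4322 0.2419 -0.2340 rad/s, tip=-0.0551 0.2280 0.2757 m, tau=6.3248 -2.0968 0.4169 N·m.
t=0.8000 s (step 80): θ=-2.0000 2.1172 0.5589 rad, θ̇=-1.2315 0.2017 -0.2328 rad/s, tip=-0.0679 0.2329 0.2667 m, tau=6.3728 -1.9624 0.4482 N·m.
t=0.8400 s (step 84): θ=-2.0457 2.1246 0.5496 rad, θ̇=-1.0578 0.1713 -0.2300 rad/s, tip=-0.0786 0.2370 0.2584 m, tau=6.3957 -1.8434 0.4763 N·m.
t=0.8800 s (step 88): θ=-2.0849 2.1310 0.5405 rad, θ̇=-0.9083 0.1481 -0.2261 rad/s, tip=-0.0876 0.2404 0.2508 m, tau=6.4023 -1.7385 0.5018 N·m.
t=0.9200 s (step 92): θ=-2.1186 2.1366 0.5315 rad, θ̇=-0.7801 0.1301 -0.2213 rad/s, tip=-0.0951 0.2433 0.2440 m, tau=6.3987 -1.6463 0.5249 N·m.
t=0.9600 s (step 96): θ=-2.1476 2.1415 0.5228 rad, θ̇=-0.6706 0.1161 -0.2161 rad/s, tip=-0.1014 0.2458 0.2380 m, tau=6.3893 -1.5656 0.5461 N·m.
t=1.0000 s (step 100): θ=-2.1725 2.1459 0.5143 rad, θ̇=-0.5770 0.1047 -0.2105 rad/s, tip=-0.1066 0.2479 0.2325 m, tau=6.3767 -1.4951 0.5654 N·m.
t=1.0400 s (step 104): θ=-2.1939 2.1499 0.5060 rad, θ̇=-0.4970 0.0954 -0.2048 rad/s, tip=-0.1109 0.2498 0.2277 m, tau=6.3627 -1.4334 0.5833 N·m.
t=1.0800 s (step 108): θ=-2.2124 2.1536 0.4979 rad, θ̇=-0.4286 0.0876 -0.1991 rad/s, tip=-0.1144 0.2514 0.2234 m, tau=6.3485 -1.3796 0.5998 N·m.
t=1.1200 s (step 112): θ=-2.2284 2.1569 0.4901 rad, θ̇=-0.3701 0.0807 -0.1934 rad/s, tip=-0.1173 0.2529 0.2196 m, tau=6.3345 -1.3326 0.6152 N·m.
t=1.1600 s (step 116): θ=-2.2421 2.1600 0.4824 rad, θ̇=-0.3198 0.0747 -0.1877 rad/s, tip=-0.1197 0.2541 0.2163 m, tau=6.3213 -1.2918 0.6295 N·m.
t=1.2000 s (step 120): θ=-2.2541 2.1629 0.4751 rad, θ̇=-0.2765 0.0692 -0.1822 rad/s, tip=-0.1216 0.2553 0.2133 m, tau=6.3089 -1.2563 0.6429 N·m.
t=1.2400 s (step 124): θ=-2.2644 2.1656 0.4679 rad, θ̇=-0.2393 0.0642 -0.1767 rad/s, tip=-0.1232 0.2564 0.2106 m, tau=6.2973 -1.2255 0.6555 N·m.
t=1.2800 s (step 128): θ=-2.2733 2.1681 0.4609 rad, θ̇=-0.2071 0.0596 -0.1714 rad/s, tip=-0.1245 0.2573 0.2082 m, tau=6.2867 -1.1988 0.6674 N·m.
t=1.3200 s (step 132): θ=-2.2810 2.1704 0.4542 rad, θ̇=-0.1792 0.0553 -0.1663 rad/s, tip=-0.1255 0.2582 0.2061 m, tau=6.2770 -1.1757 0.6786 N·m.
t=1.3600 s (step 136): θ=-2.2877 2.1725 0.4476 rad, θ̇=-0.1550 0.0513 -0.1613 rad/s, tip=-0.1263 0.2591 0.2042 m, tau=6.2681 -1.1559 0.6891 N·m.
t=1.4000 s (step 140): θ=-2.2934 2.1745 0.4413 rad, θ̇=-0.1340 0.0475 -0.1564 rad/s, tip=-0.1269 0.2599 0.2025 m, tau=6.2599 -1.1388 0.6991 N·m.
t=1.4400 s (step 144): θ=-2.2984 2.1763 0.4351 rad, θ̇=-0.1157 0.0439 -0.1517 rad/s, tip=-0.1273 0.2606 0.2010 m, tau=6.2525 -1.1242 0.7086 N·m.
t=1.4800 s (step 148): θ=-2.3027 2.1780 0.4292 rad, θ̇=-0.0998 0.0405 -0.1471 rad/s, tip=-0.1277 0.2613 0.1996 m, tau=6.2457 -1.1117 0.7176 N·m.
t=1.5200 s (step 152): θ=-2.3064 2.1795 0.4234 rad, θ̇=-0.0859 0.0374 -0.1426 rad/s, tip=-0.1279 0.2619 0.1984 m, tau=6.2395 -1.1011 0.7262 N·m.
t=1.5600 s (step 156): θ=-2.3096 2.1810 0.4178 rad, θ̇=-0.0738 0.0344 -0.1383 rad/s, tip=-0.1281 0.2626 0.1972 m, tau=6.2339 -1.0922 0.7344 N·m.
t=1.6000 s (step 160): θ=-2.3124 2.1823 0.4123 rad, θ̇=-0.0632 0.0316 -0.1341 rad/s, tip=-0.1281 0.2632 0.1962 m, tau=6.2288 -1.0846 0.7422 N·m.
t=1.6200 s (step 162): θ=-2.3136 2.1829 0.4097 rad, θ̇=-0.0585 0.0303 -0.1320 rad/s, tip=-0.1282 0.2635 0.1957 m.
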